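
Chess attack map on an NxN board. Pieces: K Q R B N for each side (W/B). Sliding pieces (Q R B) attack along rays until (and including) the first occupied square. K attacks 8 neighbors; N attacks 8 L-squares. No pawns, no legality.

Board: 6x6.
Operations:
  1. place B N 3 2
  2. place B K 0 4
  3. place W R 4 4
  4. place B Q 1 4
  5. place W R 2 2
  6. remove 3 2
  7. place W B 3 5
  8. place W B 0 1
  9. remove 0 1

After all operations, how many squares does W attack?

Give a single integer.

Op 1: place BN@(3,2)
Op 2: place BK@(0,4)
Op 3: place WR@(4,4)
Op 4: place BQ@(1,4)
Op 5: place WR@(2,2)
Op 6: remove (3,2)
Op 7: place WB@(3,5)
Op 8: place WB@(0,1)
Op 9: remove (0,1)
Per-piece attacks for W:
  WR@(2,2): attacks (2,3) (2,4) (2,5) (2,1) (2,0) (3,2) (4,2) (5,2) (1,2) (0,2)
  WB@(3,5): attacks (4,4) (2,4) (1,3) (0,2) [ray(1,-1) blocked at (4,4)]
  WR@(4,4): attacks (4,5) (4,3) (4,2) (4,1) (4,0) (5,4) (3,4) (2,4) (1,4) [ray(-1,0) blocked at (1,4)]
Union (19 distinct): (0,2) (1,2) (1,3) (1,4) (2,0) (2,1) (2,3) (2,4) (2,5) (3,2) (3,4) (4,0) (4,1) (4,2) (4,3) (4,4) (4,5) (5,2) (5,4)

Answer: 19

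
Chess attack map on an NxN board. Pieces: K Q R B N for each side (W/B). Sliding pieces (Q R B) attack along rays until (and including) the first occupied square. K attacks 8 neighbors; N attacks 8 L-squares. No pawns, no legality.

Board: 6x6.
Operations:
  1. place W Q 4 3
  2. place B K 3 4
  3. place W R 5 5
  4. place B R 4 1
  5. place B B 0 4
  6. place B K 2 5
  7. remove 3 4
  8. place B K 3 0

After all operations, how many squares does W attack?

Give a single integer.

Op 1: place WQ@(4,3)
Op 2: place BK@(3,4)
Op 3: place WR@(5,5)
Op 4: place BR@(4,1)
Op 5: place BB@(0,4)
Op 6: place BK@(2,5)
Op 7: remove (3,4)
Op 8: place BK@(3,0)
Per-piece attacks for W:
  WQ@(4,3): attacks (4,4) (4,5) (4,2) (4,1) (5,3) (3,3) (2,3) (1,3) (0,3) (5,4) (5,2) (3,4) (2,5) (3,2) (2,1) (1,0) [ray(0,-1) blocked at (4,1); ray(-1,1) blocked at (2,5)]
  WR@(5,5): attacks (5,4) (5,3) (5,2) (5,1) (5,0) (4,5) (3,5) (2,5) [ray(-1,0) blocked at (2,5)]
Union (19 distinct): (0,3) (1,0) (1,3) (2,1) (2,3) (2,5) (3,2) (3,3) (3,4) (3,5) (4,1) (4,2) (4,4) (4,5) (5,0) (5,1) (5,2) (5,3) (5,4)

Answer: 19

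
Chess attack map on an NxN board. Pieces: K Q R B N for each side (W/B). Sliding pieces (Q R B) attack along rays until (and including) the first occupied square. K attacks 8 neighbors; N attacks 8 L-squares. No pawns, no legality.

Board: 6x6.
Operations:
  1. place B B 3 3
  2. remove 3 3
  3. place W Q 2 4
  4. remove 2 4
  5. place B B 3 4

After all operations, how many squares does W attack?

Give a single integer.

Op 1: place BB@(3,3)
Op 2: remove (3,3)
Op 3: place WQ@(2,4)
Op 4: remove (2,4)
Op 5: place BB@(3,4)
Per-piece attacks for W:
Union (0 distinct): (none)

Answer: 0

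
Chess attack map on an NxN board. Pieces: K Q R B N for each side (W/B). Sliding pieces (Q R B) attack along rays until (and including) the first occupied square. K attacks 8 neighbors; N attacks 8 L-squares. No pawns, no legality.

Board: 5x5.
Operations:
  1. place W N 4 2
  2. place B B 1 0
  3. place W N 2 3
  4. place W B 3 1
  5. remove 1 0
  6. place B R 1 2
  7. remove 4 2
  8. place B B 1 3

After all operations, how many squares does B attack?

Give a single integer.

Op 1: place WN@(4,2)
Op 2: place BB@(1,0)
Op 3: place WN@(2,3)
Op 4: place WB@(3,1)
Op 5: remove (1,0)
Op 6: place BR@(1,2)
Op 7: remove (4,2)
Op 8: place BB@(1,3)
Per-piece attacks for B:
  BR@(1,2): attacks (1,3) (1,1) (1,0) (2,2) (3,2) (4,2) (0,2) [ray(0,1) blocked at (1,3)]
  BB@(1,3): attacks (2,4) (2,2) (3,1) (0,4) (0,2) [ray(1,-1) blocked at (3,1)]
Union (10 distinct): (0,2) (0,4) (1,0) (1,1) (1,3) (2,2) (2,4) (3,1) (3,2) (4,2)

Answer: 10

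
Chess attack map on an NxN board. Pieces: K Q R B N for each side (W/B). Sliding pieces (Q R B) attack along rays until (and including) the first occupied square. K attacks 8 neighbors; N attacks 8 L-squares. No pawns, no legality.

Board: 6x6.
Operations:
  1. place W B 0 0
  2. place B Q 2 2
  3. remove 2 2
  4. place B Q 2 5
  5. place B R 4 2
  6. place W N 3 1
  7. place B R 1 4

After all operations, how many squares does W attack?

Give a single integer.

Answer: 11

Derivation:
Op 1: place WB@(0,0)
Op 2: place BQ@(2,2)
Op 3: remove (2,2)
Op 4: place BQ@(2,5)
Op 5: place BR@(4,2)
Op 6: place WN@(3,1)
Op 7: place BR@(1,4)
Per-piece attacks for W:
  WB@(0,0): attacks (1,1) (2,2) (3,3) (4,4) (5,5)
  WN@(3,1): attacks (4,3) (5,2) (2,3) (1,2) (5,0) (1,0)
Union (11 distinct): (1,0) (1,1) (1,2) (2,2) (2,3) (3,3) (4,3) (4,4) (5,0) (5,2) (5,5)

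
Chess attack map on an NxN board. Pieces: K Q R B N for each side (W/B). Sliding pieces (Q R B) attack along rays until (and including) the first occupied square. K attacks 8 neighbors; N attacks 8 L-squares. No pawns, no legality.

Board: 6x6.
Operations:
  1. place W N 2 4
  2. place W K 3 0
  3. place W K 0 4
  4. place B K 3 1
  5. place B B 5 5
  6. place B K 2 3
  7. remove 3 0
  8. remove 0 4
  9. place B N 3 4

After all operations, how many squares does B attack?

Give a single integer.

Answer: 20

Derivation:
Op 1: place WN@(2,4)
Op 2: place WK@(3,0)
Op 3: place WK@(0,4)
Op 4: place BK@(3,1)
Op 5: place BB@(5,5)
Op 6: place BK@(2,3)
Op 7: remove (3,0)
Op 8: remove (0,4)
Op 9: place BN@(3,4)
Per-piece attacks for B:
  BK@(2,3): attacks (2,4) (2,2) (3,3) (1,3) (3,4) (3,2) (1,4) (1,2)
  BK@(3,1): attacks (3,2) (3,0) (4,1) (2,1) (4,2) (4,0) (2,2) (2,0)
  BN@(3,4): attacks (5,5) (1,5) (4,2) (5,3) (2,2) (1,3)
  BB@(5,5): attacks (4,4) (3,3) (2,2) (1,1) (0,0)
Union (20 distinct): (0,0) (1,1) (1,2) (1,3) (1,4) (1,5) (2,0) (2,1) (2,2) (2,4) (3,0) (3,2) (3,3) (3,4) (4,0) (4,1) (4,2) (4,4) (5,3) (5,5)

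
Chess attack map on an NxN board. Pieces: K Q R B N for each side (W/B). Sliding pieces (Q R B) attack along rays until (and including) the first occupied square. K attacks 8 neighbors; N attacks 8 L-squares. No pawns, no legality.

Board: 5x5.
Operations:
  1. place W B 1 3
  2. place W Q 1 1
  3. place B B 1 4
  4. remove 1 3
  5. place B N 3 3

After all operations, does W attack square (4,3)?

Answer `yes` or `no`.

Answer: no

Derivation:
Op 1: place WB@(1,3)
Op 2: place WQ@(1,1)
Op 3: place BB@(1,4)
Op 4: remove (1,3)
Op 5: place BN@(3,3)
Per-piece attacks for W:
  WQ@(1,1): attacks (1,2) (1,3) (1,4) (1,0) (2,1) (3,1) (4,1) (0,1) (2,2) (3,3) (2,0) (0,2) (0,0) [ray(0,1) blocked at (1,4); ray(1,1) blocked at (3,3)]
W attacks (4,3): no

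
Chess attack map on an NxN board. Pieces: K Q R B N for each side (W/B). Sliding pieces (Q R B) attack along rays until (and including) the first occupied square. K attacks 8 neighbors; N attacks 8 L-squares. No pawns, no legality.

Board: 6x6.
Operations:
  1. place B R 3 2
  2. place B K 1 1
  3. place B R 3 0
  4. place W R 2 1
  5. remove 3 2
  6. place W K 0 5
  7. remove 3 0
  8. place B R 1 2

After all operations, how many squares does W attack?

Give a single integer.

Answer: 12

Derivation:
Op 1: place BR@(3,2)
Op 2: place BK@(1,1)
Op 3: place BR@(3,0)
Op 4: place WR@(2,1)
Op 5: remove (3,2)
Op 6: place WK@(0,5)
Op 7: remove (3,0)
Op 8: place BR@(1,2)
Per-piece attacks for W:
  WK@(0,5): attacks (0,4) (1,5) (1,4)
  WR@(2,1): attacks (2,2) (2,3) (2,4) (2,5) (2,0) (3,1) (4,1) (5,1) (1,1) [ray(-1,0) blocked at (1,1)]
Union (12 distinct): (0,4) (1,1) (1,4) (1,5) (2,0) (2,2) (2,3) (2,4) (2,5) (3,1) (4,1) (5,1)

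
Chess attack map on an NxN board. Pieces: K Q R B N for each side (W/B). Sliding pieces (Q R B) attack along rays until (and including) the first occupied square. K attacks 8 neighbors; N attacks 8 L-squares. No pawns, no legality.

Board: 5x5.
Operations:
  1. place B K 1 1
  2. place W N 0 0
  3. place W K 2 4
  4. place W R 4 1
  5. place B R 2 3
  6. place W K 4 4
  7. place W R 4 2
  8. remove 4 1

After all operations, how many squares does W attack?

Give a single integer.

Answer: 14

Derivation:
Op 1: place BK@(1,1)
Op 2: place WN@(0,0)
Op 3: place WK@(2,4)
Op 4: place WR@(4,1)
Op 5: place BR@(2,3)
Op 6: place WK@(4,4)
Op 7: place WR@(4,2)
Op 8: remove (4,1)
Per-piece attacks for W:
  WN@(0,0): attacks (1,2) (2,1)
  WK@(2,4): attacks (2,3) (3,4) (1,4) (3,3) (1,3)
  WR@(4,2): attacks (4,3) (4,4) (4,1) (4,0) (3,2) (2,2) (1,2) (0,2) [ray(0,1) blocked at (4,4)]
  WK@(4,4): attacks (4,3) (3,4) (3,3)
Union (14 distinct): (0,2) (1,2) (1,3) (1,4) (2,1) (2,2) (2,3) (3,2) (3,3) (3,4) (4,0) (4,1) (4,3) (4,4)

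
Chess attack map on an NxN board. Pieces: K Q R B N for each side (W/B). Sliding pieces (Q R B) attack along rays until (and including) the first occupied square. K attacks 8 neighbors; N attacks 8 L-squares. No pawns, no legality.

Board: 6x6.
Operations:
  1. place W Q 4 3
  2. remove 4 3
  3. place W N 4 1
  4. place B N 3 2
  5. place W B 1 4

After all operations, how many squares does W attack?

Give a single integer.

Answer: 9

Derivation:
Op 1: place WQ@(4,3)
Op 2: remove (4,3)
Op 3: place WN@(4,1)
Op 4: place BN@(3,2)
Op 5: place WB@(1,4)
Per-piece attacks for W:
  WB@(1,4): attacks (2,5) (2,3) (3,2) (0,5) (0,3) [ray(1,-1) blocked at (3,2)]
  WN@(4,1): attacks (5,3) (3,3) (2,2) (2,0)
Union (9 distinct): (0,3) (0,5) (2,0) (2,2) (2,3) (2,5) (3,2) (3,3) (5,3)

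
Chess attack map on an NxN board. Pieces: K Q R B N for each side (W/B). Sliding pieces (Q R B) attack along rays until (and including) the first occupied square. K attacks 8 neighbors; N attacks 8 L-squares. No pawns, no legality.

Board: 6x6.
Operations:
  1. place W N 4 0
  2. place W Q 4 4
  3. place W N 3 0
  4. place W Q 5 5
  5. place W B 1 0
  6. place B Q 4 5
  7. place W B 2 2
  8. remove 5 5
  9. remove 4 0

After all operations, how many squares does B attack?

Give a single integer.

Answer: 11

Derivation:
Op 1: place WN@(4,0)
Op 2: place WQ@(4,4)
Op 3: place WN@(3,0)
Op 4: place WQ@(5,5)
Op 5: place WB@(1,0)
Op 6: place BQ@(4,5)
Op 7: place WB@(2,2)
Op 8: remove (5,5)
Op 9: remove (4,0)
Per-piece attacks for B:
  BQ@(4,5): attacks (4,4) (5,5) (3,5) (2,5) (1,5) (0,5) (5,4) (3,4) (2,3) (1,2) (0,1) [ray(0,-1) blocked at (4,4)]
Union (11 distinct): (0,1) (0,5) (1,2) (1,5) (2,3) (2,5) (3,4) (3,5) (4,4) (5,4) (5,5)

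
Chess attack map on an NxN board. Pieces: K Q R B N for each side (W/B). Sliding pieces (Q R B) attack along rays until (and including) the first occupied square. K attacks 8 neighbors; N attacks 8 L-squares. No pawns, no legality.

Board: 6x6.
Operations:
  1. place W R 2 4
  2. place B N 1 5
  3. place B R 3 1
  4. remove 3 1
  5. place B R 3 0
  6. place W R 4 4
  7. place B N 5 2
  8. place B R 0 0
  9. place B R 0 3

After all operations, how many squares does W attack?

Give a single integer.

Op 1: place WR@(2,4)
Op 2: place BN@(1,5)
Op 3: place BR@(3,1)
Op 4: remove (3,1)
Op 5: place BR@(3,0)
Op 6: place WR@(4,4)
Op 7: place BN@(5,2)
Op 8: place BR@(0,0)
Op 9: place BR@(0,3)
Per-piece attacks for W:
  WR@(2,4): attacks (2,5) (2,3) (2,2) (2,1) (2,0) (3,4) (4,4) (1,4) (0,4) [ray(1,0) blocked at (4,4)]
  WR@(4,4): attacks (4,5) (4,3) (4,2) (4,1) (4,0) (5,4) (3,4) (2,4) [ray(-1,0) blocked at (2,4)]
Union (16 distinct): (0,4) (1,4) (2,0) (2,1) (2,2) (2,3) (2,4) (2,5) (3,4) (4,0) (4,1) (4,2) (4,3) (4,4) (4,5) (5,4)

Answer: 16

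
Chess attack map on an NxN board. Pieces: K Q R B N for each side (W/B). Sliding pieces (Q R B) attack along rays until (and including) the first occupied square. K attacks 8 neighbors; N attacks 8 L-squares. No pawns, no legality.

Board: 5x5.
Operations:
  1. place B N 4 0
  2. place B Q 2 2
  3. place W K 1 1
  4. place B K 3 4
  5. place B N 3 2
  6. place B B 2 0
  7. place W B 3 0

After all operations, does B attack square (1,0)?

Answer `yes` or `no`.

Answer: no

Derivation:
Op 1: place BN@(4,0)
Op 2: place BQ@(2,2)
Op 3: place WK@(1,1)
Op 4: place BK@(3,4)
Op 5: place BN@(3,2)
Op 6: place BB@(2,0)
Op 7: place WB@(3,0)
Per-piece attacks for B:
  BB@(2,0): attacks (3,1) (4,2) (1,1) [ray(-1,1) blocked at (1,1)]
  BQ@(2,2): attacks (2,3) (2,4) (2,1) (2,0) (3,2) (1,2) (0,2) (3,3) (4,4) (3,1) (4,0) (1,3) (0,4) (1,1) [ray(0,-1) blocked at (2,0); ray(1,0) blocked at (3,2); ray(1,-1) blocked at (4,0); ray(-1,-1) blocked at (1,1)]
  BN@(3,2): attacks (4,4) (2,4) (1,3) (4,0) (2,0) (1,1)
  BK@(3,4): attacks (3,3) (4,4) (2,4) (4,3) (2,3)
  BN@(4,0): attacks (3,2) (2,1)
B attacks (1,0): no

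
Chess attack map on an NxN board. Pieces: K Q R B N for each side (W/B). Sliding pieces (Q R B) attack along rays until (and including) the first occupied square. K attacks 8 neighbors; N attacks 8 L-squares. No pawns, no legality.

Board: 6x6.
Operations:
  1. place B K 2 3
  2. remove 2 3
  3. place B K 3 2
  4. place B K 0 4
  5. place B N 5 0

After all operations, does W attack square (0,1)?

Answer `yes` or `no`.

Answer: no

Derivation:
Op 1: place BK@(2,3)
Op 2: remove (2,3)
Op 3: place BK@(3,2)
Op 4: place BK@(0,4)
Op 5: place BN@(5,0)
Per-piece attacks for W:
W attacks (0,1): no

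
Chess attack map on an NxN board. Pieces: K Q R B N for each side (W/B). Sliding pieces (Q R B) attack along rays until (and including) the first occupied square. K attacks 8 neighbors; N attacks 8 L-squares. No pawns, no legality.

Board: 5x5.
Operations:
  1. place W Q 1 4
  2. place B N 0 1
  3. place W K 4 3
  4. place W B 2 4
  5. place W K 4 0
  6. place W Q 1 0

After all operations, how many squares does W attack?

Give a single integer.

Answer: 24

Derivation:
Op 1: place WQ@(1,4)
Op 2: place BN@(0,1)
Op 3: place WK@(4,3)
Op 4: place WB@(2,4)
Op 5: place WK@(4,0)
Op 6: place WQ@(1,0)
Per-piece attacks for W:
  WQ@(1,0): attacks (1,1) (1,2) (1,3) (1,4) (2,0) (3,0) (4,0) (0,0) (2,1) (3,2) (4,3) (0,1) [ray(0,1) blocked at (1,4); ray(1,0) blocked at (4,0); ray(1,1) blocked at (4,3); ray(-1,1) blocked at (0,1)]
  WQ@(1,4): attacks (1,3) (1,2) (1,1) (1,0) (2,4) (0,4) (2,3) (3,2) (4,1) (0,3) [ray(0,-1) blocked at (1,0); ray(1,0) blocked at (2,4)]
  WB@(2,4): attacks (3,3) (4,2) (1,3) (0,2)
  WK@(4,0): attacks (4,1) (3,0) (3,1)
  WK@(4,3): attacks (4,4) (4,2) (3,3) (3,4) (3,2)
Union (24 distinct): (0,0) (0,1) (0,2) (0,3) (0,4) (1,0) (1,1) (1,2) (1,3) (1,4) (2,0) (2,1) (2,3) (2,4) (3,0) (3,1) (3,2) (3,3) (3,4) (4,0) (4,1) (4,2) (4,3) (4,4)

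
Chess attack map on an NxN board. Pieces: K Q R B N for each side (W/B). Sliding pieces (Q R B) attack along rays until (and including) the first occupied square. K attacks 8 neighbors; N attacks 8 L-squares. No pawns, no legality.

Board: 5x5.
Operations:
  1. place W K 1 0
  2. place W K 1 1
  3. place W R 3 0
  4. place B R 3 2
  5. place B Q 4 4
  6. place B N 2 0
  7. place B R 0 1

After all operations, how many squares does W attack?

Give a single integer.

Answer: 12

Derivation:
Op 1: place WK@(1,0)
Op 2: place WK@(1,1)
Op 3: place WR@(3,0)
Op 4: place BR@(3,2)
Op 5: place BQ@(4,4)
Op 6: place BN@(2,0)
Op 7: place BR@(0,1)
Per-piece attacks for W:
  WK@(1,0): attacks (1,1) (2,0) (0,0) (2,1) (0,1)
  WK@(1,1): attacks (1,2) (1,0) (2,1) (0,1) (2,2) (2,0) (0,2) (0,0)
  WR@(3,0): attacks (3,1) (3,2) (4,0) (2,0) [ray(0,1) blocked at (3,2); ray(-1,0) blocked at (2,0)]
Union (12 distinct): (0,0) (0,1) (0,2) (1,0) (1,1) (1,2) (2,0) (2,1) (2,2) (3,1) (3,2) (4,0)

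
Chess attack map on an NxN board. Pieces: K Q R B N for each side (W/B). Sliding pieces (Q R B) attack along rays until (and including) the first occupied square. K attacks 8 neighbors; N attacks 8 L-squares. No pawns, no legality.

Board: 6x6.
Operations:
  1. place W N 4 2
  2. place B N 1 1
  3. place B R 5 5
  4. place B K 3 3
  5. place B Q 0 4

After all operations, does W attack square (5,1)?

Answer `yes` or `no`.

Answer: no

Derivation:
Op 1: place WN@(4,2)
Op 2: place BN@(1,1)
Op 3: place BR@(5,5)
Op 4: place BK@(3,3)
Op 5: place BQ@(0,4)
Per-piece attacks for W:
  WN@(4,2): attacks (5,4) (3,4) (2,3) (5,0) (3,0) (2,1)
W attacks (5,1): no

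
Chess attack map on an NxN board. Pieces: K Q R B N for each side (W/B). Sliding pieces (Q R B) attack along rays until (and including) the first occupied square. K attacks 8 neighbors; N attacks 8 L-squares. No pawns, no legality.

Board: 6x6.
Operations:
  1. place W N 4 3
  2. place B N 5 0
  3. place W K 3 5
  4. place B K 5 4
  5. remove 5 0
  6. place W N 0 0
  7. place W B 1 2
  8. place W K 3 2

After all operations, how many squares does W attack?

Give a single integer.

Answer: 20

Derivation:
Op 1: place WN@(4,3)
Op 2: place BN@(5,0)
Op 3: place WK@(3,5)
Op 4: place BK@(5,4)
Op 5: remove (5,0)
Op 6: place WN@(0,0)
Op 7: place WB@(1,2)
Op 8: place WK@(3,2)
Per-piece attacks for W:
  WN@(0,0): attacks (1,2) (2,1)
  WB@(1,2): attacks (2,3) (3,4) (4,5) (2,1) (3,0) (0,3) (0,1)
  WK@(3,2): attacks (3,3) (3,1) (4,2) (2,2) (4,3) (4,1) (2,3) (2,1)
  WK@(3,5): attacks (3,4) (4,5) (2,5) (4,4) (2,4)
  WN@(4,3): attacks (5,5) (3,5) (2,4) (5,1) (3,1) (2,2)
Union (20 distinct): (0,1) (0,3) (1,2) (2,1) (2,2) (2,3) (2,4) (2,5) (3,0) (3,1) (3,3) (3,4) (3,5) (4,1) (4,2) (4,3) (4,4) (4,5) (5,1) (5,5)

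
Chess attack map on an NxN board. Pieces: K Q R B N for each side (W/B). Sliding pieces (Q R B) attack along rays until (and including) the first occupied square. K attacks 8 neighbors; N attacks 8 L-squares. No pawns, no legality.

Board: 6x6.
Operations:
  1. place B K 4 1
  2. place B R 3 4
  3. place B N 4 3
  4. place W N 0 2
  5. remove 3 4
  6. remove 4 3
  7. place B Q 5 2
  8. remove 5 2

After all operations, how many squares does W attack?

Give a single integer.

Op 1: place BK@(4,1)
Op 2: place BR@(3,4)
Op 3: place BN@(4,3)
Op 4: place WN@(0,2)
Op 5: remove (3,4)
Op 6: remove (4,3)
Op 7: place BQ@(5,2)
Op 8: remove (5,2)
Per-piece attacks for W:
  WN@(0,2): attacks (1,4) (2,3) (1,0) (2,1)
Union (4 distinct): (1,0) (1,4) (2,1) (2,3)

Answer: 4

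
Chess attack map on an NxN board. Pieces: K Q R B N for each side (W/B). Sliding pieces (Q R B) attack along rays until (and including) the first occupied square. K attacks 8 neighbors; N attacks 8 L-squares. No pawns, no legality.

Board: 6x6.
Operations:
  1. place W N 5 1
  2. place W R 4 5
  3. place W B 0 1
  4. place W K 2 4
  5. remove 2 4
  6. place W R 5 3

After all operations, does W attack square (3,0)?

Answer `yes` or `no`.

Op 1: place WN@(5,1)
Op 2: place WR@(4,5)
Op 3: place WB@(0,1)
Op 4: place WK@(2,4)
Op 5: remove (2,4)
Op 6: place WR@(5,3)
Per-piece attacks for W:
  WB@(0,1): attacks (1,2) (2,3) (3,4) (4,5) (1,0) [ray(1,1) blocked at (4,5)]
  WR@(4,5): attacks (4,4) (4,3) (4,2) (4,1) (4,0) (5,5) (3,5) (2,5) (1,5) (0,5)
  WN@(5,1): attacks (4,3) (3,2) (3,0)
  WR@(5,3): attacks (5,4) (5,5) (5,2) (5,1) (4,3) (3,3) (2,3) (1,3) (0,3) [ray(0,-1) blocked at (5,1)]
W attacks (3,0): yes

Answer: yes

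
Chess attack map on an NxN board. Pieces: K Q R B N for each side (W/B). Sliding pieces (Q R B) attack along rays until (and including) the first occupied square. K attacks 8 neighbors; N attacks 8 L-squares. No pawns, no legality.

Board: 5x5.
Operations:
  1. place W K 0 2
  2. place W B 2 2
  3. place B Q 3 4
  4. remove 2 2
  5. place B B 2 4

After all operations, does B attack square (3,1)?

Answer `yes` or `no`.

Op 1: place WK@(0,2)
Op 2: place WB@(2,2)
Op 3: place BQ@(3,4)
Op 4: remove (2,2)
Op 5: place BB@(2,4)
Per-piece attacks for B:
  BB@(2,4): attacks (3,3) (4,2) (1,3) (0,2) [ray(-1,-1) blocked at (0,2)]
  BQ@(3,4): attacks (3,3) (3,2) (3,1) (3,0) (4,4) (2,4) (4,3) (2,3) (1,2) (0,1) [ray(-1,0) blocked at (2,4)]
B attacks (3,1): yes

Answer: yes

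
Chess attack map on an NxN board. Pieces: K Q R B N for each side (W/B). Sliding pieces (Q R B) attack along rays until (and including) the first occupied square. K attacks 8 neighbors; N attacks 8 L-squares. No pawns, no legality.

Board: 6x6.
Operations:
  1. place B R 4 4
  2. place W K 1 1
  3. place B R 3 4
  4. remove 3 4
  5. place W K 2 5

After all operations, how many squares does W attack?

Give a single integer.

Answer: 13

Derivation:
Op 1: place BR@(4,4)
Op 2: place WK@(1,1)
Op 3: place BR@(3,4)
Op 4: remove (3,4)
Op 5: place WK@(2,5)
Per-piece attacks for W:
  WK@(1,1): attacks (1,2) (1,0) (2,1) (0,1) (2,2) (2,0) (0,2) (0,0)
  WK@(2,5): attacks (2,4) (3,5) (1,5) (3,4) (1,4)
Union (13 distinct): (0,0) (0,1) (0,2) (1,0) (1,2) (1,4) (1,5) (2,0) (2,1) (2,2) (2,4) (3,4) (3,5)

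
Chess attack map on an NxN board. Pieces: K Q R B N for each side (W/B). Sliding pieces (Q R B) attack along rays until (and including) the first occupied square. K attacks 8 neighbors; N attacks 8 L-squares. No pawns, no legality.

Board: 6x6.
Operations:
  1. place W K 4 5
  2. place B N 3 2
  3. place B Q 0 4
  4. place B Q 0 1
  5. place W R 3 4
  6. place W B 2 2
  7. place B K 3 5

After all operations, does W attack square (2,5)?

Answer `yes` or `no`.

Op 1: place WK@(4,5)
Op 2: place BN@(3,2)
Op 3: place BQ@(0,4)
Op 4: place BQ@(0,1)
Op 5: place WR@(3,4)
Op 6: place WB@(2,2)
Op 7: place BK@(3,5)
Per-piece attacks for W:
  WB@(2,2): attacks (3,3) (4,4) (5,5) (3,1) (4,0) (1,3) (0,4) (1,1) (0,0) [ray(-1,1) blocked at (0,4)]
  WR@(3,4): attacks (3,5) (3,3) (3,2) (4,4) (5,4) (2,4) (1,4) (0,4) [ray(0,1) blocked at (3,5); ray(0,-1) blocked at (3,2); ray(-1,0) blocked at (0,4)]
  WK@(4,5): attacks (4,4) (5,5) (3,5) (5,4) (3,4)
W attacks (2,5): no

Answer: no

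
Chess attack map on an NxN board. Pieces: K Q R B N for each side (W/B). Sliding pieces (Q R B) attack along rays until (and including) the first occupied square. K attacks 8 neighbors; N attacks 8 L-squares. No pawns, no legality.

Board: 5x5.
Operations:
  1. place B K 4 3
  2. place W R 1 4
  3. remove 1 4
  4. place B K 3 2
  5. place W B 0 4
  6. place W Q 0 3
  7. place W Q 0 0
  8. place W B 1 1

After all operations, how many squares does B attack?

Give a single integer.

Answer: 11

Derivation:
Op 1: place BK@(4,3)
Op 2: place WR@(1,4)
Op 3: remove (1,4)
Op 4: place BK@(3,2)
Op 5: place WB@(0,4)
Op 6: place WQ@(0,3)
Op 7: place WQ@(0,0)
Op 8: place WB@(1,1)
Per-piece attacks for B:
  BK@(3,2): attacks (3,3) (3,1) (4,2) (2,2) (4,3) (4,1) (2,3) (2,1)
  BK@(4,3): attacks (4,4) (4,2) (3,3) (3,4) (3,2)
Union (11 distinct): (2,1) (2,2) (2,3) (3,1) (3,2) (3,3) (3,4) (4,1) (4,2) (4,3) (4,4)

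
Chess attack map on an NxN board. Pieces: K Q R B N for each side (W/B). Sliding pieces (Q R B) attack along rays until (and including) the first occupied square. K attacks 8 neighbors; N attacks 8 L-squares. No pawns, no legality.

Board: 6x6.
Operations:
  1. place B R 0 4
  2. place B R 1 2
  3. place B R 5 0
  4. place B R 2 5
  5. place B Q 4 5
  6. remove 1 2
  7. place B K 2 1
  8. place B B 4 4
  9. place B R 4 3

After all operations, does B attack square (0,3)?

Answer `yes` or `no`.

Answer: yes

Derivation:
Op 1: place BR@(0,4)
Op 2: place BR@(1,2)
Op 3: place BR@(5,0)
Op 4: place BR@(2,5)
Op 5: place BQ@(4,5)
Op 6: remove (1,2)
Op 7: place BK@(2,1)
Op 8: place BB@(4,4)
Op 9: place BR@(4,3)
Per-piece attacks for B:
  BR@(0,4): attacks (0,5) (0,3) (0,2) (0,1) (0,0) (1,4) (2,4) (3,4) (4,4) [ray(1,0) blocked at (4,4)]
  BK@(2,1): attacks (2,2) (2,0) (3,1) (1,1) (3,2) (3,0) (1,2) (1,0)
  BR@(2,5): attacks (2,4) (2,3) (2,2) (2,1) (3,5) (4,5) (1,5) (0,5) [ray(0,-1) blocked at (2,1); ray(1,0) blocked at (4,5)]
  BR@(4,3): attacks (4,4) (4,2) (4,1) (4,0) (5,3) (3,3) (2,3) (1,3) (0,3) [ray(0,1) blocked at (4,4)]
  BB@(4,4): attacks (5,5) (5,3) (3,5) (3,3) (2,2) (1,1) (0,0)
  BQ@(4,5): attacks (4,4) (5,5) (3,5) (2,5) (5,4) (3,4) (2,3) (1,2) (0,1) [ray(0,-1) blocked at (4,4); ray(-1,0) blocked at (2,5)]
  BR@(5,0): attacks (5,1) (5,2) (5,3) (5,4) (5,5) (4,0) (3,0) (2,0) (1,0) (0,0)
B attacks (0,3): yes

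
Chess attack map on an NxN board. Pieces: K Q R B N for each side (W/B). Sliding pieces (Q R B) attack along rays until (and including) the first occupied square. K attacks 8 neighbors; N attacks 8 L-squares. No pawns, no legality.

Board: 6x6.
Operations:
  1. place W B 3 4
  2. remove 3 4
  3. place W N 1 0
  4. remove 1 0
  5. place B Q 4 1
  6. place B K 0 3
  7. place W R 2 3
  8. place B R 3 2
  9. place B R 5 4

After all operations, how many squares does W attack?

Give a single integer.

Op 1: place WB@(3,4)
Op 2: remove (3,4)
Op 3: place WN@(1,0)
Op 4: remove (1,0)
Op 5: place BQ@(4,1)
Op 6: place BK@(0,3)
Op 7: place WR@(2,3)
Op 8: place BR@(3,2)
Op 9: place BR@(5,4)
Per-piece attacks for W:
  WR@(2,3): attacks (2,4) (2,5) (2,2) (2,1) (2,0) (3,3) (4,3) (5,3) (1,3) (0,3) [ray(-1,0) blocked at (0,3)]
Union (10 distinct): (0,3) (1,3) (2,0) (2,1) (2,2) (2,4) (2,5) (3,3) (4,3) (5,3)

Answer: 10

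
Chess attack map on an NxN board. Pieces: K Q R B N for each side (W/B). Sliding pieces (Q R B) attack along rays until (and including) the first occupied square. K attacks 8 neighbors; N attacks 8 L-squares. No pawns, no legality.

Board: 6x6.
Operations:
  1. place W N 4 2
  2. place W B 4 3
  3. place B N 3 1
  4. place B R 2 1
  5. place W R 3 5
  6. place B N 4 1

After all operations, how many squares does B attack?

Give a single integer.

Answer: 15

Derivation:
Op 1: place WN@(4,2)
Op 2: place WB@(4,3)
Op 3: place BN@(3,1)
Op 4: place BR@(2,1)
Op 5: place WR@(3,5)
Op 6: place BN@(4,1)
Per-piece attacks for B:
  BR@(2,1): attacks (2,2) (2,3) (2,4) (2,5) (2,0) (3,1) (1,1) (0,1) [ray(1,0) blocked at (3,1)]
  BN@(3,1): attacks (4,3) (5,2) (2,3) (1,2) (5,0) (1,0)
  BN@(4,1): attacks (5,3) (3,3) (2,2) (2,0)
Union (15 distinct): (0,1) (1,0) (1,1) (1,2) (2,0) (2,2) (2,3) (2,4) (2,5) (3,1) (3,3) (4,3) (5,0) (5,2) (5,3)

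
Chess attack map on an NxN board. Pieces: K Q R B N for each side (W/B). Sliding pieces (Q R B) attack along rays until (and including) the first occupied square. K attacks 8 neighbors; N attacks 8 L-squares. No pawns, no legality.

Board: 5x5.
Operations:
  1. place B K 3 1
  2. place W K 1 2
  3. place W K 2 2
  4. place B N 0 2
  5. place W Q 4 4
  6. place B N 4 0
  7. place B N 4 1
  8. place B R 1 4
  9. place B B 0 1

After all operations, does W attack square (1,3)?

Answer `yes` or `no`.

Answer: yes

Derivation:
Op 1: place BK@(3,1)
Op 2: place WK@(1,2)
Op 3: place WK@(2,2)
Op 4: place BN@(0,2)
Op 5: place WQ@(4,4)
Op 6: place BN@(4,0)
Op 7: place BN@(4,1)
Op 8: place BR@(1,4)
Op 9: place BB@(0,1)
Per-piece attacks for W:
  WK@(1,2): attacks (1,3) (1,1) (2,2) (0,2) (2,3) (2,1) (0,3) (0,1)
  WK@(2,2): attacks (2,3) (2,1) (3,2) (1,2) (3,3) (3,1) (1,3) (1,1)
  WQ@(4,4): attacks (4,3) (4,2) (4,1) (3,4) (2,4) (1,4) (3,3) (2,2) [ray(0,-1) blocked at (4,1); ray(-1,0) blocked at (1,4); ray(-1,-1) blocked at (2,2)]
W attacks (1,3): yes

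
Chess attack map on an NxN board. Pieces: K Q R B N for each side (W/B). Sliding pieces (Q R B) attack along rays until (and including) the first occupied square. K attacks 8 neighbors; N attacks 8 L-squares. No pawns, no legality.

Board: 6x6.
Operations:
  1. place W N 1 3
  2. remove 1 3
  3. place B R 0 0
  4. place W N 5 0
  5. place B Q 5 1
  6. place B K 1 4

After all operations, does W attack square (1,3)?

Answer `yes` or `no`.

Answer: no

Derivation:
Op 1: place WN@(1,3)
Op 2: remove (1,3)
Op 3: place BR@(0,0)
Op 4: place WN@(5,0)
Op 5: place BQ@(5,1)
Op 6: place BK@(1,4)
Per-piece attacks for W:
  WN@(5,0): attacks (4,2) (3,1)
W attacks (1,3): no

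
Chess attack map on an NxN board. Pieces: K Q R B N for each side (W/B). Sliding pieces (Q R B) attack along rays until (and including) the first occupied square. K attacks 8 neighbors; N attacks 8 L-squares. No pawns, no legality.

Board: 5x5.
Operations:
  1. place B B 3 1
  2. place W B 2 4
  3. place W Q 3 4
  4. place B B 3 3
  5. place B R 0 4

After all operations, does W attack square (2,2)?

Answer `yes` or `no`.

Answer: no

Derivation:
Op 1: place BB@(3,1)
Op 2: place WB@(2,4)
Op 3: place WQ@(3,4)
Op 4: place BB@(3,3)
Op 5: place BR@(0,4)
Per-piece attacks for W:
  WB@(2,4): attacks (3,3) (1,3) (0,2) [ray(1,-1) blocked at (3,3)]
  WQ@(3,4): attacks (3,3) (4,4) (2,4) (4,3) (2,3) (1,2) (0,1) [ray(0,-1) blocked at (3,3); ray(-1,0) blocked at (2,4)]
W attacks (2,2): no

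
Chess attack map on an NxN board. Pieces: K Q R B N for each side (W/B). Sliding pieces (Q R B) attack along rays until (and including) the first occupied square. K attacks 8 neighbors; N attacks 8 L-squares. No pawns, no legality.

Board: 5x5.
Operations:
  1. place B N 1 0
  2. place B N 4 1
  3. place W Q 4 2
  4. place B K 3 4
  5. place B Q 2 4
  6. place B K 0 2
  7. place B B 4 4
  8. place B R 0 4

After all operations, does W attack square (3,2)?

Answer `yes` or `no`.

Op 1: place BN@(1,0)
Op 2: place BN@(4,1)
Op 3: place WQ@(4,2)
Op 4: place BK@(3,4)
Op 5: place BQ@(2,4)
Op 6: place BK@(0,2)
Op 7: place BB@(4,4)
Op 8: place BR@(0,4)
Per-piece attacks for W:
  WQ@(4,2): attacks (4,3) (4,4) (4,1) (3,2) (2,2) (1,2) (0,2) (3,3) (2,4) (3,1) (2,0) [ray(0,1) blocked at (4,4); ray(0,-1) blocked at (4,1); ray(-1,0) blocked at (0,2); ray(-1,1) blocked at (2,4)]
W attacks (3,2): yes

Answer: yes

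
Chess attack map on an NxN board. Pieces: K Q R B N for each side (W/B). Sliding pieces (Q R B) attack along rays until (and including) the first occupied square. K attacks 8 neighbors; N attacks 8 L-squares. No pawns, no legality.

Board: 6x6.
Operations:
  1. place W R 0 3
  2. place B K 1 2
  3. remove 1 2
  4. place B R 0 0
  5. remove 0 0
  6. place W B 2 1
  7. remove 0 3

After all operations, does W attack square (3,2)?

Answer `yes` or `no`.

Answer: yes

Derivation:
Op 1: place WR@(0,3)
Op 2: place BK@(1,2)
Op 3: remove (1,2)
Op 4: place BR@(0,0)
Op 5: remove (0,0)
Op 6: place WB@(2,1)
Op 7: remove (0,3)
Per-piece attacks for W:
  WB@(2,1): attacks (3,2) (4,3) (5,4) (3,0) (1,2) (0,3) (1,0)
W attacks (3,2): yes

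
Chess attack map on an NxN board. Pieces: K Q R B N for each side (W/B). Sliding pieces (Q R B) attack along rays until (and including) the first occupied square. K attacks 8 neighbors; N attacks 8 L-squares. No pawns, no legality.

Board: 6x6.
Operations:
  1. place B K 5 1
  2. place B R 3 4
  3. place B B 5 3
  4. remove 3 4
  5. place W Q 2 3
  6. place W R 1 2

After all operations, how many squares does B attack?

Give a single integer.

Answer: 9

Derivation:
Op 1: place BK@(5,1)
Op 2: place BR@(3,4)
Op 3: place BB@(5,3)
Op 4: remove (3,4)
Op 5: place WQ@(2,3)
Op 6: place WR@(1,2)
Per-piece attacks for B:
  BK@(5,1): attacks (5,2) (5,0) (4,1) (4,2) (4,0)
  BB@(5,3): attacks (4,4) (3,5) (4,2) (3,1) (2,0)
Union (9 distinct): (2,0) (3,1) (3,5) (4,0) (4,1) (4,2) (4,4) (5,0) (5,2)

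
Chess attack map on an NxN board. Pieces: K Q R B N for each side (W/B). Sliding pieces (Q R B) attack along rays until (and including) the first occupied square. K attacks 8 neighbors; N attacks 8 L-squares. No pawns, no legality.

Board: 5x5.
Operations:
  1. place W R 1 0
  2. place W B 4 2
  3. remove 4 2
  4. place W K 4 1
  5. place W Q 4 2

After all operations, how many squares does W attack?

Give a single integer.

Answer: 18

Derivation:
Op 1: place WR@(1,0)
Op 2: place WB@(4,2)
Op 3: remove (4,2)
Op 4: place WK@(4,1)
Op 5: place WQ@(4,2)
Per-piece attacks for W:
  WR@(1,0): attacks (1,1) (1,2) (1,3) (1,4) (2,0) (3,0) (4,0) (0,0)
  WK@(4,1): attacks (4,2) (4,0) (3,1) (3,2) (3,0)
  WQ@(4,2): attacks (4,3) (4,4) (4,1) (3,2) (2,2) (1,2) (0,2) (3,3) (2,4) (3,1) (2,0) [ray(0,-1) blocked at (4,1)]
Union (18 distinct): (0,0) (0,2) (1,1) (1,2) (1,3) (1,4) (2,0) (2,2) (2,4) (3,0) (3,1) (3,2) (3,3) (4,0) (4,1) (4,2) (4,3) (4,4)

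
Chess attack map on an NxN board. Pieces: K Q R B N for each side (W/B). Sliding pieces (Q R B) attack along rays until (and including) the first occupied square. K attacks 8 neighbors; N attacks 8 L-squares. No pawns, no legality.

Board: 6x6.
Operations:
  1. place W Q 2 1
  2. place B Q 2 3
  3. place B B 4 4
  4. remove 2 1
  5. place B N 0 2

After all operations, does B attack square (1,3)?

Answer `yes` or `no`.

Answer: yes

Derivation:
Op 1: place WQ@(2,1)
Op 2: place BQ@(2,3)
Op 3: place BB@(4,4)
Op 4: remove (2,1)
Op 5: place BN@(0,2)
Per-piece attacks for B:
  BN@(0,2): attacks (1,4) (2,3) (1,0) (2,1)
  BQ@(2,3): attacks (2,4) (2,5) (2,2) (2,1) (2,0) (3,3) (4,3) (5,3) (1,3) (0,3) (3,4) (4,5) (3,2) (4,1) (5,0) (1,4) (0,5) (1,2) (0,1)
  BB@(4,4): attacks (5,5) (5,3) (3,5) (3,3) (2,2) (1,1) (0,0)
B attacks (1,3): yes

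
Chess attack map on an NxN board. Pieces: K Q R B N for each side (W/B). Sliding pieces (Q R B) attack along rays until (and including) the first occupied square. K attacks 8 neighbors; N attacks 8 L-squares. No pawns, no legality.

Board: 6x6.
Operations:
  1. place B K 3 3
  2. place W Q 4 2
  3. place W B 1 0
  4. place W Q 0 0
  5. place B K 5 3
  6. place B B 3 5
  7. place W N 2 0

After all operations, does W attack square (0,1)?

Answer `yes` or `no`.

Answer: yes

Derivation:
Op 1: place BK@(3,3)
Op 2: place WQ@(4,2)
Op 3: place WB@(1,0)
Op 4: place WQ@(0,0)
Op 5: place BK@(5,3)
Op 6: place BB@(3,5)
Op 7: place WN@(2,0)
Per-piece attacks for W:
  WQ@(0,0): attacks (0,1) (0,2) (0,3) (0,4) (0,5) (1,0) (1,1) (2,2) (3,3) [ray(1,0) blocked at (1,0); ray(1,1) blocked at (3,3)]
  WB@(1,0): attacks (2,1) (3,2) (4,3) (5,4) (0,1)
  WN@(2,0): attacks (3,2) (4,1) (1,2) (0,1)
  WQ@(4,2): attacks (4,3) (4,4) (4,5) (4,1) (4,0) (5,2) (3,2) (2,2) (1,2) (0,2) (5,3) (5,1) (3,3) (3,1) (2,0) [ray(1,1) blocked at (5,3); ray(-1,1) blocked at (3,3); ray(-1,-1) blocked at (2,0)]
W attacks (0,1): yes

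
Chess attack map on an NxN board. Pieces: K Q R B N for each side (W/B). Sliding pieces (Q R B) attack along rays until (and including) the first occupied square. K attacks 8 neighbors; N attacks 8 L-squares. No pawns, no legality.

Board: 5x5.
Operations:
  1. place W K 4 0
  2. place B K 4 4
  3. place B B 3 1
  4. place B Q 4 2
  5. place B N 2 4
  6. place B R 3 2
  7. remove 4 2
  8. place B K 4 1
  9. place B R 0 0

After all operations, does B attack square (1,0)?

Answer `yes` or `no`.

Answer: yes

Derivation:
Op 1: place WK@(4,0)
Op 2: place BK@(4,4)
Op 3: place BB@(3,1)
Op 4: place BQ@(4,2)
Op 5: place BN@(2,4)
Op 6: place BR@(3,2)
Op 7: remove (4,2)
Op 8: place BK@(4,1)
Op 9: place BR@(0,0)
Per-piece attacks for B:
  BR@(0,0): attacks (0,1) (0,2) (0,3) (0,4) (1,0) (2,0) (3,0) (4,0) [ray(1,0) blocked at (4,0)]
  BN@(2,4): attacks (3,2) (4,3) (1,2) (0,3)
  BB@(3,1): attacks (4,2) (4,0) (2,2) (1,3) (0,4) (2,0) [ray(1,-1) blocked at (4,0)]
  BR@(3,2): attacks (3,3) (3,4) (3,1) (4,2) (2,2) (1,2) (0,2) [ray(0,-1) blocked at (3,1)]
  BK@(4,1): attacks (4,2) (4,0) (3,1) (3,2) (3,0)
  BK@(4,4): attacks (4,3) (3,4) (3,3)
B attacks (1,0): yes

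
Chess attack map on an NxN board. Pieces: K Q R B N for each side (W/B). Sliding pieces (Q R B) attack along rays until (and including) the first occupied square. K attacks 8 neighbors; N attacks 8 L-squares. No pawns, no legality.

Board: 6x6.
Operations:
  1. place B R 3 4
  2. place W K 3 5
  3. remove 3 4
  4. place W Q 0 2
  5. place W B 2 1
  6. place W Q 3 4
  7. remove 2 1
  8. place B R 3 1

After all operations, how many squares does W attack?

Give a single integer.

Answer: 25

Derivation:
Op 1: place BR@(3,4)
Op 2: place WK@(3,5)
Op 3: remove (3,4)
Op 4: place WQ@(0,2)
Op 5: place WB@(2,1)
Op 6: place WQ@(3,4)
Op 7: remove (2,1)
Op 8: place BR@(3,1)
Per-piece attacks for W:
  WQ@(0,2): attacks (0,3) (0,4) (0,5) (0,1) (0,0) (1,2) (2,2) (3,2) (4,2) (5,2) (1,3) (2,4) (3,5) (1,1) (2,0) [ray(1,1) blocked at (3,5)]
  WQ@(3,4): attacks (3,5) (3,3) (3,2) (3,1) (4,4) (5,4) (2,4) (1,4) (0,4) (4,5) (4,3) (5,2) (2,5) (2,3) (1,2) (0,1) [ray(0,1) blocked at (3,5); ray(0,-1) blocked at (3,1)]
  WK@(3,5): attacks (3,4) (4,5) (2,5) (4,4) (2,4)
Union (25 distinct): (0,0) (0,1) (0,3) (0,4) (0,5) (1,1) (1,2) (1,3) (1,4) (2,0) (2,2) (2,3) (2,4) (2,5) (3,1) (3,2) (3,3) (3,4) (3,5) (4,2) (4,3) (4,4) (4,5) (5,2) (5,4)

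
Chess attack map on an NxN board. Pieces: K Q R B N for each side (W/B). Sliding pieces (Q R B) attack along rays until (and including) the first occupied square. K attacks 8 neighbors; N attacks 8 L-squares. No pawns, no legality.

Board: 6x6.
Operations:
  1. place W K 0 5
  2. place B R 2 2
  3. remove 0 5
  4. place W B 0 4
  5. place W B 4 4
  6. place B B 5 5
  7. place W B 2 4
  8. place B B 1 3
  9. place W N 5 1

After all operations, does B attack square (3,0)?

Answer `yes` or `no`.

Op 1: place WK@(0,5)
Op 2: place BR@(2,2)
Op 3: remove (0,5)
Op 4: place WB@(0,4)
Op 5: place WB@(4,4)
Op 6: place BB@(5,5)
Op 7: place WB@(2,4)
Op 8: place BB@(1,3)
Op 9: place WN@(5,1)
Per-piece attacks for B:
  BB@(1,3): attacks (2,4) (2,2) (0,4) (0,2) [ray(1,1) blocked at (2,4); ray(1,-1) blocked at (2,2); ray(-1,1) blocked at (0,4)]
  BR@(2,2): attacks (2,3) (2,4) (2,1) (2,0) (3,2) (4,2) (5,2) (1,2) (0,2) [ray(0,1) blocked at (2,4)]
  BB@(5,5): attacks (4,4) [ray(-1,-1) blocked at (4,4)]
B attacks (3,0): no

Answer: no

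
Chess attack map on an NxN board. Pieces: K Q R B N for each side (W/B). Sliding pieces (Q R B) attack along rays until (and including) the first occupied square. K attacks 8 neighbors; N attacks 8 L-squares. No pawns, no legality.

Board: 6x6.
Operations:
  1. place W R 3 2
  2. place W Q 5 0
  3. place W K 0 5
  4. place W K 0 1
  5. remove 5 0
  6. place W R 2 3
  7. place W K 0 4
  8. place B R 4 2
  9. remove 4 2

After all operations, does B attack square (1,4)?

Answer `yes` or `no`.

Op 1: place WR@(3,2)
Op 2: place WQ@(5,0)
Op 3: place WK@(0,5)
Op 4: place WK@(0,1)
Op 5: remove (5,0)
Op 6: place WR@(2,3)
Op 7: place WK@(0,4)
Op 8: place BR@(4,2)
Op 9: remove (4,2)
Per-piece attacks for B:
B attacks (1,4): no

Answer: no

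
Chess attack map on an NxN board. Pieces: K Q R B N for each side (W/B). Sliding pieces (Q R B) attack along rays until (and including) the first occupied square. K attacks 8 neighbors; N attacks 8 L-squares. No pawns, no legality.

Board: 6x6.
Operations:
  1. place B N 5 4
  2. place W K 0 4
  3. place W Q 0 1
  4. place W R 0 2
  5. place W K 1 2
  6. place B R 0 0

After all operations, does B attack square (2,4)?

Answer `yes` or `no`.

Answer: no

Derivation:
Op 1: place BN@(5,4)
Op 2: place WK@(0,4)
Op 3: place WQ@(0,1)
Op 4: place WR@(0,2)
Op 5: place WK@(1,2)
Op 6: place BR@(0,0)
Per-piece attacks for B:
  BR@(0,0): attacks (0,1) (1,0) (2,0) (3,0) (4,0) (5,0) [ray(0,1) blocked at (0,1)]
  BN@(5,4): attacks (3,5) (4,2) (3,3)
B attacks (2,4): no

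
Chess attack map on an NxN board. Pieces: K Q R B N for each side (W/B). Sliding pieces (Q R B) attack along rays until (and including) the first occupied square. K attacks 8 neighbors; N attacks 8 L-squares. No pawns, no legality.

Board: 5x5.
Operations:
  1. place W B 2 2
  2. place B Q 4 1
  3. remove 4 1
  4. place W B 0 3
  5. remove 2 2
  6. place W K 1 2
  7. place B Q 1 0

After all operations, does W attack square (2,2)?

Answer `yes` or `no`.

Op 1: place WB@(2,2)
Op 2: place BQ@(4,1)
Op 3: remove (4,1)
Op 4: place WB@(0,3)
Op 5: remove (2,2)
Op 6: place WK@(1,2)
Op 7: place BQ@(1,0)
Per-piece attacks for W:
  WB@(0,3): attacks (1,4) (1,2) [ray(1,-1) blocked at (1,2)]
  WK@(1,2): attacks (1,3) (1,1) (2,2) (0,2) (2,3) (2,1) (0,3) (0,1)
W attacks (2,2): yes

Answer: yes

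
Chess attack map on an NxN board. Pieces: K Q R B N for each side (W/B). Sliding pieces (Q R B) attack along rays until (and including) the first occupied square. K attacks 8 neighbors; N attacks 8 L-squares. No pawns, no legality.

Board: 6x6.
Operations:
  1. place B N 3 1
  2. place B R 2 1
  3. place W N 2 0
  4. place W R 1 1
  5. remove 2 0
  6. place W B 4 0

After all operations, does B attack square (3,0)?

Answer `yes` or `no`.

Answer: no

Derivation:
Op 1: place BN@(3,1)
Op 2: place BR@(2,1)
Op 3: place WN@(2,0)
Op 4: place WR@(1,1)
Op 5: remove (2,0)
Op 6: place WB@(4,0)
Per-piece attacks for B:
  BR@(2,1): attacks (2,2) (2,3) (2,4) (2,5) (2,0) (3,1) (1,1) [ray(1,0) blocked at (3,1); ray(-1,0) blocked at (1,1)]
  BN@(3,1): attacks (4,3) (5,2) (2,3) (1,2) (5,0) (1,0)
B attacks (3,0): no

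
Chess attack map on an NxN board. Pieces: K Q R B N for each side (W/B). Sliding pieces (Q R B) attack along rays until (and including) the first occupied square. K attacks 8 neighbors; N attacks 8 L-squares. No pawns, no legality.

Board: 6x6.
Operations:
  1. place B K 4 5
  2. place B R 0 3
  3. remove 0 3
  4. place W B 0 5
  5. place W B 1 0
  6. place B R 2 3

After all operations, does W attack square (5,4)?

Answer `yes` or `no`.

Answer: yes

Derivation:
Op 1: place BK@(4,5)
Op 2: place BR@(0,3)
Op 3: remove (0,3)
Op 4: place WB@(0,5)
Op 5: place WB@(1,0)
Op 6: place BR@(2,3)
Per-piece attacks for W:
  WB@(0,5): attacks (1,4) (2,3) [ray(1,-1) blocked at (2,3)]
  WB@(1,0): attacks (2,1) (3,2) (4,3) (5,4) (0,1)
W attacks (5,4): yes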